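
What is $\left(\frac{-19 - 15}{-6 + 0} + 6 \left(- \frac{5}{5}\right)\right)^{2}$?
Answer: $\frac{1}{9} \approx 0.11111$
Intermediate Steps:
$\left(\frac{-19 - 15}{-6 + 0} + 6 \left(- \frac{5}{5}\right)\right)^{2} = \left(- \frac{34}{-6} + 6 \left(\left(-5\right) \frac{1}{5}\right)\right)^{2} = \left(\left(-34\right) \left(- \frac{1}{6}\right) + 6 \left(-1\right)\right)^{2} = \left(\frac{17}{3} - 6\right)^{2} = \left(- \frac{1}{3}\right)^{2} = \frac{1}{9}$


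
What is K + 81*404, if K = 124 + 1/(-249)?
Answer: 8179151/249 ≈ 32848.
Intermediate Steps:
K = 30875/249 (K = 124 - 1/249 = 30875/249 ≈ 124.00)
K + 81*404 = 30875/249 + 81*404 = 30875/249 + 32724 = 8179151/249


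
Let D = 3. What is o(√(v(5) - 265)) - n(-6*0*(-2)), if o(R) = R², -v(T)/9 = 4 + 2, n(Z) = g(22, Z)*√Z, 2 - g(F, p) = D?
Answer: -319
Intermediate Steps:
g(F, p) = -1 (g(F, p) = 2 - 1*3 = 2 - 3 = -1)
n(Z) = -√Z
v(T) = -54 (v(T) = -9*(4 + 2) = -9*6 = -54)
o(√(v(5) - 265)) - n(-6*0*(-2)) = (√(-54 - 265))² - (-1)*√(-6*0*(-2)) = (√(-319))² - (-1)*√(0*(-2)) = (I*√319)² - (-1)*√0 = -319 - (-1)*0 = -319 - 1*0 = -319 + 0 = -319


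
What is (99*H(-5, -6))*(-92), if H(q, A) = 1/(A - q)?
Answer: 9108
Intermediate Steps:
(99*H(-5, -6))*(-92) = (99/(-6 - 1*(-5)))*(-92) = (99/(-6 + 5))*(-92) = (99/(-1))*(-92) = (99*(-1))*(-92) = -99*(-92) = 9108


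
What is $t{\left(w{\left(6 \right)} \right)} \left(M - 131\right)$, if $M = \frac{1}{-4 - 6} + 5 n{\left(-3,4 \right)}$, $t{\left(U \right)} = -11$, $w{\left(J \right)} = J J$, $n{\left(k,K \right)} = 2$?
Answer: $\frac{13321}{10} \approx 1332.1$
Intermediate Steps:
$w{\left(J \right)} = J^{2}$
$M = \frac{99}{10}$ ($M = \frac{1}{-4 - 6} + 5 \cdot 2 = \frac{1}{-10} + 10 = - \frac{1}{10} + 10 = \frac{99}{10} \approx 9.9$)
$t{\left(w{\left(6 \right)} \right)} \left(M - 131\right) = - 11 \left(\frac{99}{10} - 131\right) = \left(-11\right) \left(- \frac{1211}{10}\right) = \frac{13321}{10}$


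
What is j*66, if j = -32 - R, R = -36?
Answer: 264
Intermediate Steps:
j = 4 (j = -32 - 1*(-36) = -32 + 36 = 4)
j*66 = 4*66 = 264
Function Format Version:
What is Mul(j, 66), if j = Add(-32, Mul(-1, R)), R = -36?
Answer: 264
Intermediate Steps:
j = 4 (j = Add(-32, Mul(-1, -36)) = Add(-32, 36) = 4)
Mul(j, 66) = Mul(4, 66) = 264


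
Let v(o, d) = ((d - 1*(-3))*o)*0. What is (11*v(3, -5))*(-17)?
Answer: 0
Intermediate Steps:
v(o, d) = 0 (v(o, d) = ((d + 3)*o)*0 = ((3 + d)*o)*0 = (o*(3 + d))*0 = 0)
(11*v(3, -5))*(-17) = (11*0)*(-17) = 0*(-17) = 0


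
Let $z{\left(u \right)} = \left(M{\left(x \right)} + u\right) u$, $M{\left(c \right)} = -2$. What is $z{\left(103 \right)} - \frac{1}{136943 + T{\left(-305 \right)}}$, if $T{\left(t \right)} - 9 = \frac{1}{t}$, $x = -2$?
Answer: $\frac{434537044372}{41770359} \approx 10403.0$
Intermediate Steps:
$T{\left(t \right)} = 9 + \frac{1}{t}$
$z{\left(u \right)} = u \left(-2 + u\right)$ ($z{\left(u \right)} = \left(-2 + u\right) u = u \left(-2 + u\right)$)
$z{\left(103 \right)} - \frac{1}{136943 + T{\left(-305 \right)}} = 103 \left(-2 + 103\right) - \frac{1}{136943 + \left(9 + \frac{1}{-305}\right)} = 103 \cdot 101 - \frac{1}{136943 + \left(9 - \frac{1}{305}\right)} = 10403 - \frac{1}{136943 + \frac{2744}{305}} = 10403 - \frac{1}{\frac{41770359}{305}} = 10403 - \frac{305}{41770359} = \frac{434537044372}{41770359}$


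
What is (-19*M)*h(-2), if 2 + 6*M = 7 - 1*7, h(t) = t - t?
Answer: 0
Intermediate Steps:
h(t) = 0
M = -⅓ (M = -⅓ + (7 - 1*7)/6 = -⅓ + (7 - 7)/6 = -⅓ + (⅙)*0 = -⅓ + 0 = -⅓ ≈ -0.33333)
(-19*M)*h(-2) = -19*(-⅓)*0 = (19/3)*0 = 0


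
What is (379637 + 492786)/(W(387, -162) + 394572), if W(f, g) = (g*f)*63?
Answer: -872423/3555150 ≈ -0.24540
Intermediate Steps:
W(f, g) = 63*f*g (W(f, g) = (f*g)*63 = 63*f*g)
(379637 + 492786)/(W(387, -162) + 394572) = (379637 + 492786)/(63*387*(-162) + 394572) = 872423/(-3949722 + 394572) = 872423/(-3555150) = 872423*(-1/3555150) = -872423/3555150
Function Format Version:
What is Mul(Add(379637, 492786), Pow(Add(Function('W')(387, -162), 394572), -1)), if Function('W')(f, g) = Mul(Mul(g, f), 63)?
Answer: Rational(-872423, 3555150) ≈ -0.24540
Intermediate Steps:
Function('W')(f, g) = Mul(63, f, g) (Function('W')(f, g) = Mul(Mul(f, g), 63) = Mul(63, f, g))
Mul(Add(379637, 492786), Pow(Add(Function('W')(387, -162), 394572), -1)) = Mul(Add(379637, 492786), Pow(Add(Mul(63, 387, -162), 394572), -1)) = Mul(872423, Pow(Add(-3949722, 394572), -1)) = Mul(872423, Pow(-3555150, -1)) = Mul(872423, Rational(-1, 3555150)) = Rational(-872423, 3555150)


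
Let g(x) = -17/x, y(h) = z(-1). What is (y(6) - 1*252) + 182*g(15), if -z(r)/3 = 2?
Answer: -6964/15 ≈ -464.27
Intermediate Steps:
z(r) = -6 (z(r) = -3*2 = -6)
y(h) = -6
(y(6) - 1*252) + 182*g(15) = (-6 - 1*252) + 182*(-17/15) = (-6 - 252) + 182*(-17*1/15) = -258 + 182*(-17/15) = -258 - 3094/15 = -6964/15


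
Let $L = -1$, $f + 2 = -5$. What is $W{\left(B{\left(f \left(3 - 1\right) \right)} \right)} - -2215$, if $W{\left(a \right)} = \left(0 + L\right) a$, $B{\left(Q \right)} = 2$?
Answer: $2213$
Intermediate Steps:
$f = -7$ ($f = -2 - 5 = -7$)
$W{\left(a \right)} = - a$ ($W{\left(a \right)} = \left(0 - 1\right) a = - a$)
$W{\left(B{\left(f \left(3 - 1\right) \right)} \right)} - -2215 = \left(-1\right) 2 - -2215 = -2 + 2215 = 2213$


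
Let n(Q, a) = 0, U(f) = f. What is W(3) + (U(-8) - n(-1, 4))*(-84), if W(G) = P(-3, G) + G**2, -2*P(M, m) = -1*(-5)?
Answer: 1357/2 ≈ 678.50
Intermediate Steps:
P(M, m) = -5/2 (P(M, m) = -(-1)*(-5)/2 = -1/2*5 = -5/2)
W(G) = -5/2 + G**2
W(3) + (U(-8) - n(-1, 4))*(-84) = (-5/2 + 3**2) + (-8 - 1*0)*(-84) = (-5/2 + 9) + (-8 + 0)*(-84) = 13/2 - 8*(-84) = 13/2 + 672 = 1357/2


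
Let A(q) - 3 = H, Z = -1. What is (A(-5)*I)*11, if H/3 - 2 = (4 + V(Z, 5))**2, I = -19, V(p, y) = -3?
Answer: -2508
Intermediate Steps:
H = 9 (H = 6 + 3*(4 - 3)**2 = 6 + 3*1**2 = 6 + 3*1 = 6 + 3 = 9)
A(q) = 12 (A(q) = 3 + 9 = 12)
(A(-5)*I)*11 = (12*(-19))*11 = -228*11 = -2508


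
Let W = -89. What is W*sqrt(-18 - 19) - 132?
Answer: -132 - 89*I*sqrt(37) ≈ -132.0 - 541.37*I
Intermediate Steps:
W*sqrt(-18 - 19) - 132 = -89*sqrt(-18 - 19) - 132 = -89*I*sqrt(37) - 132 = -132 - 89*I*sqrt(37)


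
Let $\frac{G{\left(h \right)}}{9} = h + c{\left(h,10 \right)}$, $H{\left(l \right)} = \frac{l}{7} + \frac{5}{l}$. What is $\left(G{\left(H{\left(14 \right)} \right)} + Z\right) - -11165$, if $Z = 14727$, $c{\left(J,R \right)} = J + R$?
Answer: $\frac{182171}{7} \approx 26024.0$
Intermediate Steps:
$H{\left(l \right)} = \frac{5}{l} + \frac{l}{7}$ ($H{\left(l \right)} = l \frac{1}{7} + \frac{5}{l} = \frac{l}{7} + \frac{5}{l} = \frac{5}{l} + \frac{l}{7}$)
$G{\left(h \right)} = 90 + 18 h$ ($G{\left(h \right)} = 9 \left(h + \left(h + 10\right)\right) = 9 \left(h + \left(10 + h\right)\right) = 9 \left(10 + 2 h\right) = 90 + 18 h$)
$\left(G{\left(H{\left(14 \right)} \right)} + Z\right) - -11165 = \left(\left(90 + 18 \left(\frac{5}{14} + \frac{1}{7} \cdot 14\right)\right) + 14727\right) - -11165 = \left(\left(90 + 18 \left(5 \cdot \frac{1}{14} + 2\right)\right) + 14727\right) + 11165 = \left(\left(90 + 18 \left(\frac{5}{14} + 2\right)\right) + 14727\right) + 11165 = \left(\left(90 + 18 \cdot \frac{33}{14}\right) + 14727\right) + 11165 = \left(\left(90 + \frac{297}{7}\right) + 14727\right) + 11165 = \left(\frac{927}{7} + 14727\right) + 11165 = \frac{104016}{7} + 11165 = \frac{182171}{7}$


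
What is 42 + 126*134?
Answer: 16926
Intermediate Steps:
42 + 126*134 = 42 + 16884 = 16926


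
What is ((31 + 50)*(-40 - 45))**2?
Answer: 47403225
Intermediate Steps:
((31 + 50)*(-40 - 45))**2 = (81*(-85))**2 = (-6885)**2 = 47403225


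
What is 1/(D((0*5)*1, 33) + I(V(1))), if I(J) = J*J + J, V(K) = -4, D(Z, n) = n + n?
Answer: 1/78 ≈ 0.012821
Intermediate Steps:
D(Z, n) = 2*n
I(J) = J + J² (I(J) = J² + J = J + J²)
1/(D((0*5)*1, 33) + I(V(1))) = 1/(2*33 - 4*(1 - 4)) = 1/(66 - 4*(-3)) = 1/(66 + 12) = 1/78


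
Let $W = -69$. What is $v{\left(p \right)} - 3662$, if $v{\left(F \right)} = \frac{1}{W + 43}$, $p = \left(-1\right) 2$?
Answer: $- \frac{95213}{26} \approx -3662.0$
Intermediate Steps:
$p = -2$
$v{\left(F \right)} = - \frac{1}{26}$ ($v{\left(F \right)} = \frac{1}{-69 + 43} = \frac{1}{-26} = - \frac{1}{26}$)
$v{\left(p \right)} - 3662 = - \frac{1}{26} - 3662 = - \frac{95213}{26}$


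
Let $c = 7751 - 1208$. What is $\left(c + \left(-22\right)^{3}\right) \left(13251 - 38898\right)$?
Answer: $105280935$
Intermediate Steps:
$c = 6543$ ($c = 7751 - 1208 = 6543$)
$\left(c + \left(-22\right)^{3}\right) \left(13251 - 38898\right) = \left(6543 + \left(-22\right)^{3}\right) \left(13251 - 38898\right) = \left(6543 - 10648\right) \left(-25647\right) = \left(-4105\right) \left(-25647\right) = 105280935$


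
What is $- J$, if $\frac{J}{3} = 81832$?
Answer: $-245496$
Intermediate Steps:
$J = 245496$ ($J = 3 \cdot 81832 = 245496$)
$- J = \left(-1\right) 245496 = -245496$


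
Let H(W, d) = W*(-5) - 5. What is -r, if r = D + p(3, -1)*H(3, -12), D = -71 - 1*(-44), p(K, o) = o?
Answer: 7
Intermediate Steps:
H(W, d) = -5 - 5*W (H(W, d) = -5*W - 5 = -5 - 5*W)
D = -27 (D = -71 + 44 = -27)
r = -7 (r = -27 - (-5 - 5*3) = -27 - (-5 - 15) = -27 - 1*(-20) = -27 + 20 = -7)
-r = -1*(-7) = 7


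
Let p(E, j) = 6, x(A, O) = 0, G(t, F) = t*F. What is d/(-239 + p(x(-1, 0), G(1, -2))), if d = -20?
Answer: 20/233 ≈ 0.085837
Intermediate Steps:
G(t, F) = F*t
d/(-239 + p(x(-1, 0), G(1, -2))) = -20/(-239 + 6) = -20/(-233) = -20*(-1/233) = 20/233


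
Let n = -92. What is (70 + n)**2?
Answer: 484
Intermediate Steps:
(70 + n)**2 = (70 - 92)**2 = (-22)**2 = 484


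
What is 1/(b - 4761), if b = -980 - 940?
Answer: -1/6681 ≈ -0.00014968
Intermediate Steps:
b = -1920
1/(b - 4761) = 1/(-1920 - 4761) = 1/(-6681) = -1/6681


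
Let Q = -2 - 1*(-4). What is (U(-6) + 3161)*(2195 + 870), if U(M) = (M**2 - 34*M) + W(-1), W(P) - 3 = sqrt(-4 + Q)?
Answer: 10433260 + 3065*I*sqrt(2) ≈ 1.0433e+7 + 4334.6*I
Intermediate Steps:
Q = 2 (Q = -2 + 4 = 2)
W(P) = 3 + I*sqrt(2) (W(P) = 3 + sqrt(-4 + 2) = 3 + sqrt(-2) = 3 + I*sqrt(2))
U(M) = 3 + M**2 - 34*M + I*sqrt(2) (U(M) = (M**2 - 34*M) + (3 + I*sqrt(2)) = 3 + M**2 - 34*M + I*sqrt(2))
(U(-6) + 3161)*(2195 + 870) = ((3 + (-6)**2 - 34*(-6) + I*sqrt(2)) + 3161)*(2195 + 870) = ((3 + 36 + 204 + I*sqrt(2)) + 3161)*3065 = ((243 + I*sqrt(2)) + 3161)*3065 = (3404 + I*sqrt(2))*3065 = 10433260 + 3065*I*sqrt(2)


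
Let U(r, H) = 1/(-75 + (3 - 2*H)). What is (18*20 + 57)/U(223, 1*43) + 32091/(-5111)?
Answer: -17725023/269 ≈ -65892.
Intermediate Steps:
U(r, H) = 1/(-72 - 2*H)
(18*20 + 57)/U(223, 1*43) + 32091/(-5111) = (18*20 + 57)/((-1/(72 + 2*(1*43)))) + 32091/(-5111) = (360 + 57)/((-1/(72 + 2*43))) + 32091*(-1/5111) = 417/((-1/(72 + 86))) - 1689/269 = 417/((-1/158)) - 1689/269 = 417/((-1*1/158)) - 1689/269 = 417/(-1/158) - 1689/269 = 417*(-158) - 1689/269 = -65886 - 1689/269 = -17725023/269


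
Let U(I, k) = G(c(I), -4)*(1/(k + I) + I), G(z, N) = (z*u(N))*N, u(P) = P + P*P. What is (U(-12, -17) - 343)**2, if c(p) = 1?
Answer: 46308025/841 ≈ 55063.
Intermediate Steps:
u(P) = P + P**2
G(z, N) = z*N**2*(1 + N) (G(z, N) = (z*(N*(1 + N)))*N = (N*z*(1 + N))*N = z*N**2*(1 + N))
U(I, k) = -48*I - 48/(I + k) (U(I, k) = (1*(-4)**2*(1 - 4))*(1/(k + I) + I) = (1*16*(-3))*(1/(I + k) + I) = -48*(I + 1/(I + k)) = -48*I - 48/(I + k))
(U(-12, -17) - 343)**2 = (48*(-1 - 1*(-12)**2 - 1*(-12)*(-17))/(-12 - 17) - 343)**2 = (48*(-1 - 1*144 - 204)/(-29) - 343)**2 = (48*(-1/29)*(-1 - 144 - 204) - 343)**2 = (48*(-1/29)*(-349) - 343)**2 = (16752/29 - 343)**2 = (6805/29)**2 = 46308025/841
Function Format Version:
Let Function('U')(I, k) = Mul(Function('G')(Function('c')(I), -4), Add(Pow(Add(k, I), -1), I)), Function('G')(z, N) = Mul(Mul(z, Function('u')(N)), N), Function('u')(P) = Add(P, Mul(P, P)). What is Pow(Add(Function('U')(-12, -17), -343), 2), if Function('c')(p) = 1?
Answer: Rational(46308025, 841) ≈ 55063.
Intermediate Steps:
Function('u')(P) = Add(P, Pow(P, 2))
Function('G')(z, N) = Mul(z, Pow(N, 2), Add(1, N)) (Function('G')(z, N) = Mul(Mul(z, Mul(N, Add(1, N))), N) = Mul(Mul(N, z, Add(1, N)), N) = Mul(z, Pow(N, 2), Add(1, N)))
Function('U')(I, k) = Add(Mul(-48, I), Mul(-48, Pow(Add(I, k), -1))) (Function('U')(I, k) = Mul(Mul(1, Pow(-4, 2), Add(1, -4)), Add(Pow(Add(k, I), -1), I)) = Mul(Mul(1, 16, -3), Add(Pow(Add(I, k), -1), I)) = Mul(-48, Add(I, Pow(Add(I, k), -1))) = Add(Mul(-48, I), Mul(-48, Pow(Add(I, k), -1))))
Pow(Add(Function('U')(-12, -17), -343), 2) = Pow(Add(Mul(48, Pow(Add(-12, -17), -1), Add(-1, Mul(-1, Pow(-12, 2)), Mul(-1, -12, -17))), -343), 2) = Pow(Add(Mul(48, Pow(-29, -1), Add(-1, Mul(-1, 144), -204)), -343), 2) = Pow(Add(Mul(48, Rational(-1, 29), Add(-1, -144, -204)), -343), 2) = Pow(Add(Mul(48, Rational(-1, 29), -349), -343), 2) = Pow(Add(Rational(16752, 29), -343), 2) = Pow(Rational(6805, 29), 2) = Rational(46308025, 841)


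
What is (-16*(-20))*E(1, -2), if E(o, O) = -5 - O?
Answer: -960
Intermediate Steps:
(-16*(-20))*E(1, -2) = (-16*(-20))*(-5 - 1*(-2)) = 320*(-5 + 2) = 320*(-3) = -960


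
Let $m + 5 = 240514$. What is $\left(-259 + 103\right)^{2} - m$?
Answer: $-216173$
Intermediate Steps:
$m = 240509$ ($m = -5 + 240514 = 240509$)
$\left(-259 + 103\right)^{2} - m = \left(-259 + 103\right)^{2} - 240509 = \left(-156\right)^{2} - 240509 = 24336 - 240509 = -216173$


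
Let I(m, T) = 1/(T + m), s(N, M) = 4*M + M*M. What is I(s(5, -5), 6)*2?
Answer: 2/11 ≈ 0.18182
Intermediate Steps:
s(N, M) = M**2 + 4*M (s(N, M) = 4*M + M**2 = M**2 + 4*M)
I(s(5, -5), 6)*2 = 2/(6 - 5*(4 - 5)) = 2/(6 - 5*(-1)) = 2/(6 + 5) = 2/11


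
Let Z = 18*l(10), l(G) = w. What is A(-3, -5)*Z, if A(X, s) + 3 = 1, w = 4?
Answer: -144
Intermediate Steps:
l(G) = 4
A(X, s) = -2 (A(X, s) = -3 + 1 = -2)
Z = 72 (Z = 18*4 = 72)
A(-3, -5)*Z = -2*72 = -144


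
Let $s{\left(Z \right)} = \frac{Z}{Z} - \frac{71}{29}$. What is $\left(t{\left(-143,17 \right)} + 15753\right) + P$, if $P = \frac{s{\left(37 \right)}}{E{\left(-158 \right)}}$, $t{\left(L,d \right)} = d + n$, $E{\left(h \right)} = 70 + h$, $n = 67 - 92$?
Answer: $\frac{20090641}{1276} \approx 15745.0$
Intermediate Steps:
$n = -25$
$s{\left(Z \right)} = - \frac{42}{29}$ ($s{\left(Z \right)} = 1 - \frac{71}{29} = - \frac{42}{29}$)
$t{\left(L,d \right)} = -25 + d$ ($t{\left(L,d \right)} = d - 25 = -25 + d$)
$P = \frac{21}{1276}$ ($P = - \frac{42}{29 \left(70 - 158\right)} = - \frac{42}{29 \left(-88\right)} = \left(- \frac{42}{29}\right) \left(- \frac{1}{88}\right) = \frac{21}{1276} \approx 0.016458$)
$\left(t{\left(-143,17 \right)} + 15753\right) + P = \left(\left(-25 + 17\right) + 15753\right) + \frac{21}{1276} = \left(-8 + 15753\right) + \frac{21}{1276} = 15745 + \frac{21}{1276} = \frac{20090641}{1276}$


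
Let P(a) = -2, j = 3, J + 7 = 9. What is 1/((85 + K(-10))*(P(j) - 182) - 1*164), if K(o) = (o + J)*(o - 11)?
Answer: -1/46716 ≈ -2.1406e-5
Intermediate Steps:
J = 2 (J = -7 + 9 = 2)
K(o) = (-11 + o)*(2 + o) (K(o) = (o + 2)*(o - 11) = (2 + o)*(-11 + o) = (-11 + o)*(2 + o))
1/((85 + K(-10))*(P(j) - 182) - 1*164) = 1/((85 + (-22 + (-10)² - 9*(-10)))*(-2 - 182) - 1*164) = 1/((85 + (-22 + 100 + 90))*(-184) - 164) = 1/((85 + 168)*(-184) - 164) = 1/(253*(-184) - 164) = 1/(-46552 - 164) = 1/(-46716) = -1/46716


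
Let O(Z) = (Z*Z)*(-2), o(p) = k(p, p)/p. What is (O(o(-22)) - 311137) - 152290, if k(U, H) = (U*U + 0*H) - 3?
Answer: -112380695/242 ≈ -4.6438e+5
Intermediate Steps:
k(U, H) = -3 + U**2 (k(U, H) = (U**2 + 0) - 3 = U**2 - 3 = -3 + U**2)
o(p) = (-3 + p**2)/p
O(Z) = -2*Z**2 (O(Z) = Z**2*(-2) = -2*Z**2)
(O(o(-22)) - 311137) - 152290 = (-2*(-22 - 3/(-22))**2 - 311137) - 152290 = (-2*(-22 - 3*(-1/22))**2 - 311137) - 152290 = (-2*(-22 + 3/22)**2 - 311137) - 152290 = (-2*(-481/22)**2 - 311137) - 152290 = (-2*231361/484 - 311137) - 152290 = (-231361/242 - 311137) - 152290 = -75526515/242 - 152290 = -112380695/242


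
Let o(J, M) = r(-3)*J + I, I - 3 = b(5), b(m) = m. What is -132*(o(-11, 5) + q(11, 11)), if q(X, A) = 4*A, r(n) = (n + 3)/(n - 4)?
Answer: -6864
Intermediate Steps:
r(n) = (3 + n)/(-4 + n)
I = 8 (I = 3 + 5 = 8)
o(J, M) = 8 (o(J, M) = ((3 - 3)/(-4 - 3))*J + 8 = (0/(-7))*J + 8 = (-1/7*0)*J + 8 = 0*J + 8 = 0 + 8 = 8)
-132*(o(-11, 5) + q(11, 11)) = -132*(8 + 4*11) = -132*(8 + 44) = -132*52 = -6864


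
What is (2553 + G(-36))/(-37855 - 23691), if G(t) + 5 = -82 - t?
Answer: -1251/30773 ≈ -0.040653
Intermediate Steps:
G(t) = -87 - t (G(t) = -5 + (-82 - t) = -87 - t)
(2553 + G(-36))/(-37855 - 23691) = (2553 + (-87 - 1*(-36)))/(-37855 - 23691) = (2553 + (-87 + 36))/(-61546) = (2553 - 51)*(-1/61546) = 2502*(-1/61546) = -1251/30773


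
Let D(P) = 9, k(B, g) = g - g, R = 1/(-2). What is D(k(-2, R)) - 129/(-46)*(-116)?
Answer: -7275/23 ≈ -316.30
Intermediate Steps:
R = -1/2 ≈ -0.50000
k(B, g) = 0
D(k(-2, R)) - 129/(-46)*(-116) = 9 - 129/(-46)*(-116) = 9 - 129*(-1/46)*(-116) = 9 + (129/46)*(-116) = 9 - 7482/23 = -7275/23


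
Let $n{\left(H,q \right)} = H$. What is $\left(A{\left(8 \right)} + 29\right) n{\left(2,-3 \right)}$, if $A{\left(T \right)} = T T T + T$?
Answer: $1098$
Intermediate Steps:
$A{\left(T \right)} = T + T^{3}$ ($A{\left(T \right)} = T^{2} T + T = T^{3} + T = T + T^{3}$)
$\left(A{\left(8 \right)} + 29\right) n{\left(2,-3 \right)} = \left(\left(8 + 8^{3}\right) + 29\right) 2 = \left(\left(8 + 512\right) + 29\right) 2 = \left(520 + 29\right) 2 = 549 \cdot 2 = 1098$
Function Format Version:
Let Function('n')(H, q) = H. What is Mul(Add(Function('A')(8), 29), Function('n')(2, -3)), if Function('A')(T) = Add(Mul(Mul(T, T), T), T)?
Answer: 1098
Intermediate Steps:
Function('A')(T) = Add(T, Pow(T, 3)) (Function('A')(T) = Add(Mul(Pow(T, 2), T), T) = Add(Pow(T, 3), T) = Add(T, Pow(T, 3)))
Mul(Add(Function('A')(8), 29), Function('n')(2, -3)) = Mul(Add(Add(8, Pow(8, 3)), 29), 2) = Mul(Add(Add(8, 512), 29), 2) = Mul(Add(520, 29), 2) = Mul(549, 2) = 1098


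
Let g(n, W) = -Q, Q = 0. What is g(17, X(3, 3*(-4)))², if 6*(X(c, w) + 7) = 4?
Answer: 0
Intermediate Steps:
X(c, w) = -19/3 (X(c, w) = -7 + (⅙)*4 = -7 + ⅔ = -19/3)
g(n, W) = 0 (g(n, W) = -1*0 = 0)
g(17, X(3, 3*(-4)))² = 0² = 0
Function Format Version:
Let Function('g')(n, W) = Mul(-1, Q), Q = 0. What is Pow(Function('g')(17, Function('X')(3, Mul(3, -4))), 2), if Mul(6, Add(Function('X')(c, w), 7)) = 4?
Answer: 0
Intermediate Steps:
Function('X')(c, w) = Rational(-19, 3) (Function('X')(c, w) = Add(-7, Mul(Rational(1, 6), 4)) = Add(-7, Rational(2, 3)) = Rational(-19, 3))
Function('g')(n, W) = 0 (Function('g')(n, W) = Mul(-1, 0) = 0)
Pow(Function('g')(17, Function('X')(3, Mul(3, -4))), 2) = Pow(0, 2) = 0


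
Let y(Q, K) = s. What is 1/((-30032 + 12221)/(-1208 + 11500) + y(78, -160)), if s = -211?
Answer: -10292/2189423 ≈ -0.0047008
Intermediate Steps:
y(Q, K) = -211
1/((-30032 + 12221)/(-1208 + 11500) + y(78, -160)) = 1/((-30032 + 12221)/(-1208 + 11500) - 211) = 1/(-17811/10292 - 211) = 1/(-2189423/10292) = -10292/2189423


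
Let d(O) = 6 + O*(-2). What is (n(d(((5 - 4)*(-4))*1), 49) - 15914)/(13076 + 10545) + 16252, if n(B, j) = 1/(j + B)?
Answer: 24183972415/1488123 ≈ 16251.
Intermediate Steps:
d(O) = 6 - 2*O
n(B, j) = 1/(B + j)
(n(d(((5 - 4)*(-4))*1), 49) - 15914)/(13076 + 10545) + 16252 = (1/((6 - 2*(5 - 4)*(-4)) + 49) - 15914)/(13076 + 10545) + 16252 = (1/((6 - 2*1*(-4)) + 49) - 15914)/23621 + 16252 = (1/((6 - (-8)) + 49) - 15914)*(1/23621) + 16252 = (1/((6 - 2*(-4)) + 49) - 15914)*(1/23621) + 16252 = (1/((6 + 8) + 49) - 15914)*(1/23621) + 16252 = (1/(14 + 49) - 15914)*(1/23621) + 16252 = (1/63 - 15914)*(1/23621) + 16252 = -1002581/63*1/23621 + 16252 = -1002581/1488123 + 16252 = 24183972415/1488123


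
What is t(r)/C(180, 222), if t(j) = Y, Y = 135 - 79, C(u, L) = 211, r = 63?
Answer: 56/211 ≈ 0.26540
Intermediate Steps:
Y = 56
t(j) = 56
t(r)/C(180, 222) = 56/211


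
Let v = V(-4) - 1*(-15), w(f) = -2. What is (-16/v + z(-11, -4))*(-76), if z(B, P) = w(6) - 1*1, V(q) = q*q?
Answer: 8284/31 ≈ 267.23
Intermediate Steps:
V(q) = q**2
z(B, P) = -3 (z(B, P) = -2 - 1*1 = -2 - 1 = -3)
v = 31 (v = (-4)**2 - 1*(-15) = 16 + 15 = 31)
(-16/v + z(-11, -4))*(-76) = (-16/31 - 3)*(-76) = -109/31*(-76) = 8284/31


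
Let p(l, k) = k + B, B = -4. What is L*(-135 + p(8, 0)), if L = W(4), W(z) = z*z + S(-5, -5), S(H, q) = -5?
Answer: -1529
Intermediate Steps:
p(l, k) = -4 + k (p(l, k) = k - 4 = -4 + k)
W(z) = -5 + z² (W(z) = z*z - 5 = z² - 5 = -5 + z²)
L = 11 (L = -5 + 4² = -5 + 16 = 11)
L*(-135 + p(8, 0)) = 11*(-135 + (-4 + 0)) = 11*(-135 - 4) = 11*(-139) = -1529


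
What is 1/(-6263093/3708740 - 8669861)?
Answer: -3708740/32154266548233 ≈ -1.1534e-7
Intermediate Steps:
1/(-6263093/3708740 - 8669861) = 1/(-32154266548233/3708740) = -3708740/32154266548233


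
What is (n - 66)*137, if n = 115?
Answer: 6713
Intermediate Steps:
(n - 66)*137 = (115 - 66)*137 = 49*137 = 6713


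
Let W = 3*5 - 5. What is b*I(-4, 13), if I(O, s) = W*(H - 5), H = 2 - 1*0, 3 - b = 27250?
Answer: 817410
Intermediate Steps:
W = 10 (W = 15 - 5 = 10)
b = -27247 (b = 3 - 1*27250 = 3 - 27250 = -27247)
H = 2 (H = 2 + 0 = 2)
I(O, s) = -30 (I(O, s) = 10*(2 - 5) = 10*(-3) = -30)
b*I(-4, 13) = -27247*(-30) = 817410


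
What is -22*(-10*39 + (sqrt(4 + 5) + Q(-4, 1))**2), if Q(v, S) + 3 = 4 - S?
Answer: 8382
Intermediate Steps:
Q(v, S) = 1 - S (Q(v, S) = -3 + (4 - S) = 1 - S)
-22*(-10*39 + (sqrt(4 + 5) + Q(-4, 1))**2) = -22*(-10*39 + (sqrt(4 + 5) + (1 - 1*1))**2) = -22*(-390 + (sqrt(9) + (1 - 1))**2) = -22*(-390 + (3 + 0)**2) = -22*(-390 + 3**2) = -22*(-390 + 9) = -22*(-381) = 8382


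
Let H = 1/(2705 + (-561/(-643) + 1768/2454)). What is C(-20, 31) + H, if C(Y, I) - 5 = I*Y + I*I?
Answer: 738847896305/2135396264 ≈ 346.00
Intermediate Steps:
C(Y, I) = 5 + I² + I*Y (C(Y, I) = 5 + (I*Y + I*I) = 5 + (I*Y + I²) = 5 + (I² + I*Y) = 5 + I² + I*Y)
H = 788961/2135396264 (H = 1/(2705 + (-561*(-1/643) + 1768*(1/2454))) = 1/(2705 + (561/643 + 884/1227)) = 1/(2705 + 1256759/788961) = 1/(2135396264/788961) = 788961/2135396264 ≈ 0.00036947)
C(-20, 31) + H = (5 + 31² + 31*(-20)) + 788961/2135396264 = (5 + 961 - 620) + 788961/2135396264 = 346 + 788961/2135396264 = 738847896305/2135396264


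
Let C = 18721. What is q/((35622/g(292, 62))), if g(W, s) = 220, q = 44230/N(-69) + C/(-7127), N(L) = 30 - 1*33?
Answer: -34681171030/380816991 ≈ -91.070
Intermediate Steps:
N(L) = -3 (N(L) = 30 - 33 = -3)
q = -315283373/21381 (q = 44230/(-3) + 18721/(-7127) = 44230*(-⅓) + 18721*(-1/7127) = -44230/3 - 18721/7127 = -315283373/21381 ≈ -14746.)
q/((35622/g(292, 62))) = -315283373/(21381*(35622/220)) = -315283373/(21381*(35622*(1/220))) = -315283373/(21381*17811/110) = -315283373/21381*110/17811 = -34681171030/380816991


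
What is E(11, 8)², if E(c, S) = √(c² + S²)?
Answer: 185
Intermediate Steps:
E(c, S) = √(S² + c²)
E(11, 8)² = (√(8² + 11²))² = (√(64 + 121))² = (√185)² = 185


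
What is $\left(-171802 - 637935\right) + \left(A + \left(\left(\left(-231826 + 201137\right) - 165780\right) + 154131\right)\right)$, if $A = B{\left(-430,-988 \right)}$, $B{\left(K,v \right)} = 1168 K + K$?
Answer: $-1354745$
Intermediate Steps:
$B{\left(K,v \right)} = 1169 K$
$A = -502670$ ($A = 1169 \left(-430\right) = -502670$)
$\left(-171802 - 637935\right) + \left(A + \left(\left(\left(-231826 + 201137\right) - 165780\right) + 154131\right)\right) = \left(-171802 - 637935\right) + \left(-502670 + \left(\left(\left(-231826 + 201137\right) - 165780\right) + 154131\right)\right) = -809737 + \left(-502670 + \left(\left(-30689 - 165780\right) + 154131\right)\right) = -809737 + \left(-502670 + \left(-196469 + 154131\right)\right) = -809737 - 545008 = -1354745$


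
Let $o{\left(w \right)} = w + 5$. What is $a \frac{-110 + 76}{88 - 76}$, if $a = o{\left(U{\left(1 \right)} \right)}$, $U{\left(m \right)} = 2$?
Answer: $- \frac{119}{6} \approx -19.833$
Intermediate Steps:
$o{\left(w \right)} = 5 + w$
$a = 7$ ($a = 5 + 2 = 7$)
$a \frac{-110 + 76}{88 - 76} = 7 \frac{-110 + 76}{88 - 76} = 7 \left(- \frac{34}{12}\right) = 7 \left(\left(-34\right) \frac{1}{12}\right) = 7 \left(- \frac{17}{6}\right) = - \frac{119}{6}$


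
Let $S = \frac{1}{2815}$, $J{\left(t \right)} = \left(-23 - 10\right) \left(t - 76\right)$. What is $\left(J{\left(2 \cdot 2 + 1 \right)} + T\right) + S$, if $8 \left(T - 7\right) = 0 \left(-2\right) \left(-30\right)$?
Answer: $\frac{6615251}{2815} \approx 2350.0$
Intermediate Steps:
$J{\left(t \right)} = 2508 - 33 t$ ($J{\left(t \right)} = - 33 \left(-76 + t\right) = 2508 - 33 t$)
$T = 7$ ($T = 7 + \frac{0 \left(-2\right) \left(-30\right)}{8} = 7 + \frac{0 \left(-30\right)}{8} = 7 + \frac{1}{8} \cdot 0 = 7 + 0 = 7$)
$S = \frac{1}{2815} \approx 0.00035524$
$\left(J{\left(2 \cdot 2 + 1 \right)} + T\right) + S = \left(\left(2508 - 33 \left(2 \cdot 2 + 1\right)\right) + 7\right) + \frac{1}{2815} = \left(\left(2508 - 33 \left(4 + 1\right)\right) + 7\right) + \frac{1}{2815} = \left(\left(2508 - 165\right) + 7\right) + \frac{1}{2815} = \left(2343 + 7\right) + \frac{1}{2815} = 2350 + \frac{1}{2815} = \frac{6615251}{2815}$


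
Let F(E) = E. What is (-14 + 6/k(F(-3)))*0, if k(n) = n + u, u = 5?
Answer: 0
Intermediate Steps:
k(n) = 5 + n (k(n) = n + 5 = 5 + n)
(-14 + 6/k(F(-3)))*0 = (-14 + 6/(5 - 3))*0 = (-14 + 6/2)*0 = (-14 + 6*(½))*0 = (-14 + 3)*0 = -11*0 = 0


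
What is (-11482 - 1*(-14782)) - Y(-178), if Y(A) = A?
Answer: 3478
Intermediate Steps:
(-11482 - 1*(-14782)) - Y(-178) = (-11482 - 1*(-14782)) - 1*(-178) = (-11482 + 14782) + 178 = 3300 + 178 = 3478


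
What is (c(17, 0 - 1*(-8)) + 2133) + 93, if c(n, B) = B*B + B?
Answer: 2298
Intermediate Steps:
c(n, B) = B + B² (c(n, B) = B² + B = B + B²)
(c(17, 0 - 1*(-8)) + 2133) + 93 = ((0 - 1*(-8))*(1 + (0 - 1*(-8))) + 2133) + 93 = ((0 + 8)*(1 + (0 + 8)) + 2133) + 93 = (8*(1 + 8) + 2133) + 93 = (8*9 + 2133) + 93 = (72 + 2133) + 93 = 2205 + 93 = 2298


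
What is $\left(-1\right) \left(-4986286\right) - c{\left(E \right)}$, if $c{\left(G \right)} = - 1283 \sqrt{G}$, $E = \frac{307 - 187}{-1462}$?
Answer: $4986286 + \frac{2566 i \sqrt{10965}}{731} \approx 4.9863 \cdot 10^{6} + 367.57 i$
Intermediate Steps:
$E = - \frac{60}{731}$ ($E = \left(307 - 187\right) \left(- \frac{1}{1462}\right) = 120 \left(- \frac{1}{1462}\right) = - \frac{60}{731} \approx -0.082079$)
$\left(-1\right) \left(-4986286\right) - c{\left(E \right)} = \left(-1\right) \left(-4986286\right) - - 1283 \sqrt{- \frac{60}{731}} = 4986286 - - 1283 \frac{2 i \sqrt{10965}}{731} = 4986286 - - \frac{2566 i \sqrt{10965}}{731} = 4986286 + \frac{2566 i \sqrt{10965}}{731}$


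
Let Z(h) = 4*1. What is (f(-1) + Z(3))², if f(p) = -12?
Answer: 64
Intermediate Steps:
Z(h) = 4
(f(-1) + Z(3))² = (-12 + 4)² = (-8)² = 64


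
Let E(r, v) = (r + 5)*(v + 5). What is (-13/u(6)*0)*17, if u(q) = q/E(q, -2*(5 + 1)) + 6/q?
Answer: 0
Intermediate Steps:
E(r, v) = (5 + r)*(5 + v)
u(q) = 6/q + q/(-35 - 7*q) (u(q) = q/(25 + 5*q + 5*(-2*(5 + 1)) + q*(-2*(5 + 1))) + 6/q = q/(25 + 5*q + 5*(-2*6) + q*(-2*6)) + 6/q = q/(25 + 5*q + 5*(-12) + q*(-12)) + 6/q = q/(25 + 5*q - 60 - 12*q) + 6/q = q/(-35 - 7*q) + 6/q = 6/q + q/(-35 - 7*q))
(-13/u(6)*0)*17 = (-13*42*(5 + 6)/(210 - 1*6² + 42*6)*0)*17 = (-13*462/(210 - 1*36 + 252)*0)*17 = (-13*462/(210 - 36 + 252)*0)*17 = (-13/((⅐)*(⅙)*(1/11)*426)*0)*17 = (-13/71/77*0)*17 = (-13*77/71*0)*17 = -1001/71*0*17 = 0*17 = 0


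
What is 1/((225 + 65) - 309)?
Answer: -1/19 ≈ -0.052632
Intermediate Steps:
1/((225 + 65) - 309) = 1/(290 - 309) = 1/(-19) = -1/19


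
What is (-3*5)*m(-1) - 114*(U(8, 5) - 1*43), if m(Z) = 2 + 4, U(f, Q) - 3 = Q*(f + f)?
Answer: -4650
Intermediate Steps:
U(f, Q) = 3 + 2*Q*f (U(f, Q) = 3 + Q*(f + f) = 3 + Q*(2*f) = 3 + 2*Q*f)
m(Z) = 6
(-3*5)*m(-1) - 114*(U(8, 5) - 1*43) = -3*5*6 - 114*((3 + 2*5*8) - 1*43) = -15*6 - 114*((3 + 80) - 43) = -90 - 114*(83 - 43) = -90 - 114*40 = -90 - 4560 = -4650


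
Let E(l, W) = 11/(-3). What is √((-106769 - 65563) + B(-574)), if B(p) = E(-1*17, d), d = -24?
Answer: I*√1551021/3 ≈ 415.13*I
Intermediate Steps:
E(l, W) = -11/3 (E(l, W) = 11*(-⅓) = -11/3)
B(p) = -11/3
√((-106769 - 65563) + B(-574)) = √((-106769 - 65563) - 11/3) = √(-172332 - 11/3) = √(-517007/3) = I*√1551021/3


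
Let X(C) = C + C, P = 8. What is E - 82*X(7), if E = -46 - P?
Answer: -1202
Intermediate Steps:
X(C) = 2*C
E = -54 (E = -46 - 1*8 = -46 - 8 = -54)
E - 82*X(7) = -54 - 164*7 = -54 - 82*14 = -54 - 1148 = -1202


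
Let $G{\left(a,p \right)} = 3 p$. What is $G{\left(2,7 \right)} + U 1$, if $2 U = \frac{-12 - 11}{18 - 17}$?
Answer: $\frac{19}{2} \approx 9.5$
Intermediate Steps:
$U = - \frac{23}{2}$ ($U = \frac{\left(-12 - 11\right) \frac{1}{18 - 17}}{2} = \frac{\left(-23\right) 1^{-1}}{2} = \frac{\left(-23\right) 1}{2} = \frac{1}{2} \left(-23\right) = - \frac{23}{2} \approx -11.5$)
$G{\left(2,7 \right)} + U 1 = 3 \cdot 7 - \frac{23}{2} = 21 - \frac{23}{2} = \frac{19}{2}$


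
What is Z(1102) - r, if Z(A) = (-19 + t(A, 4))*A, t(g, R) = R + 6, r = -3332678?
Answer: 3322760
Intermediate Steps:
t(g, R) = 6 + R
Z(A) = -9*A (Z(A) = (-19 + (6 + 4))*A = (-19 + 10)*A = -9*A)
Z(1102) - r = -9*1102 - 1*(-3332678) = -9918 + 3332678 = 3322760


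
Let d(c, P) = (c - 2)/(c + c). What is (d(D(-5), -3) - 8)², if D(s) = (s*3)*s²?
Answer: 31618129/562500 ≈ 56.210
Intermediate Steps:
D(s) = 3*s³ (D(s) = (3*s)*s² = 3*s³)
d(c, P) = (-2 + c)/(2*c) (d(c, P) = (-2 + c)/((2*c)) = (-2 + c)*(1/(2*c)) = (-2 + c)/(2*c))
(d(D(-5), -3) - 8)² = ((-2 + 3*(-5)³)/(2*((3*(-5)³))) - 8)² = ((-2 + 3*(-125))/(2*((3*(-125)))) - 8)² = ((½)*(-2 - 375)/(-375) - 8)² = ((½)*(-1/375)*(-377) - 8)² = (377/750 - 8)² = (-5623/750)² = 31618129/562500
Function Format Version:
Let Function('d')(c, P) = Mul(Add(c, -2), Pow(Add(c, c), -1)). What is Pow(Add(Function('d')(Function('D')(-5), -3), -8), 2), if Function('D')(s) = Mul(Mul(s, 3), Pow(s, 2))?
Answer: Rational(31618129, 562500) ≈ 56.210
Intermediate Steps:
Function('D')(s) = Mul(3, Pow(s, 3)) (Function('D')(s) = Mul(Mul(3, s), Pow(s, 2)) = Mul(3, Pow(s, 3)))
Function('d')(c, P) = Mul(Rational(1, 2), Pow(c, -1), Add(-2, c)) (Function('d')(c, P) = Mul(Add(-2, c), Pow(Mul(2, c), -1)) = Mul(Add(-2, c), Mul(Rational(1, 2), Pow(c, -1))) = Mul(Rational(1, 2), Pow(c, -1), Add(-2, c)))
Pow(Add(Function('d')(Function('D')(-5), -3), -8), 2) = Pow(Add(Mul(Rational(1, 2), Pow(Mul(3, Pow(-5, 3)), -1), Add(-2, Mul(3, Pow(-5, 3)))), -8), 2) = Pow(Add(Mul(Rational(1, 2), Pow(Mul(3, -125), -1), Add(-2, Mul(3, -125))), -8), 2) = Pow(Add(Mul(Rational(1, 2), Pow(-375, -1), Add(-2, -375)), -8), 2) = Pow(Add(Mul(Rational(1, 2), Rational(-1, 375), -377), -8), 2) = Pow(Add(Rational(377, 750), -8), 2) = Pow(Rational(-5623, 750), 2) = Rational(31618129, 562500)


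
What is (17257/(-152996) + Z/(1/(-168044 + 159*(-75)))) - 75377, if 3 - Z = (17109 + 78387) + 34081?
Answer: 3567748580908427/152996 ≈ 2.3319e+10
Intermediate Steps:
Z = -129574 (Z = 3 - ((17109 + 78387) + 34081) = 3 - (95496 + 34081) = 3 - 1*129577 = 3 - 129577 = -129574)
(17257/(-152996) + Z/(1/(-168044 + 159*(-75)))) - 75377 = (17257/(-152996) - 129574/(1/(-168044 + 159*(-75)))) - 75377 = (17257*(-1/152996) - 129574/(1/(-168044 - 11925))) - 75377 = (-17257/152996 - 129574/(1/(-179969))) - 75377 = (-17257/152996 - 129574/(-1/179969)) - 75377 = (-17257/152996 - 129574*(-179969)) - 75377 = (-17257/152996 + 23319303206) - 75377 = 3567760113287919/152996 - 75377 = 3567748580908427/152996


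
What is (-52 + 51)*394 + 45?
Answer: -349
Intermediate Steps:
(-52 + 51)*394 + 45 = -1*394 + 45 = -394 + 45 = -349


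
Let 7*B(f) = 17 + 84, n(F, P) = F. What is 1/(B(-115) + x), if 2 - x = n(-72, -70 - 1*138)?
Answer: 7/619 ≈ 0.011309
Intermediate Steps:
x = 74 (x = 2 - 1*(-72) = 2 + 72 = 74)
B(f) = 101/7 (B(f) = (17 + 84)/7 = (⅐)*101 = 101/7)
1/(B(-115) + x) = 1/(101/7 + 74) = 1/(619/7) = 7/619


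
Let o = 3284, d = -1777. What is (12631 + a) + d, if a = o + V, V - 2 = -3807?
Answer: 10333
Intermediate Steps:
V = -3805 (V = 2 - 3807 = -3805)
a = -521 (a = 3284 - 3805 = -521)
(12631 + a) + d = (12631 - 521) - 1777 = 12110 - 1777 = 10333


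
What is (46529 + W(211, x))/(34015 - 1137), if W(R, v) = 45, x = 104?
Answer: 23287/16439 ≈ 1.4166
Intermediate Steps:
(46529 + W(211, x))/(34015 - 1137) = (46529 + 45)/(34015 - 1137) = 46574/32878 = 46574*(1/32878) = 23287/16439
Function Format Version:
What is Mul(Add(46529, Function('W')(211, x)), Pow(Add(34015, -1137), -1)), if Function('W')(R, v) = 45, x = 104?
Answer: Rational(23287, 16439) ≈ 1.4166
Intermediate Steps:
Mul(Add(46529, Function('W')(211, x)), Pow(Add(34015, -1137), -1)) = Mul(Add(46529, 45), Pow(Add(34015, -1137), -1)) = Mul(46574, Pow(32878, -1)) = Mul(46574, Rational(1, 32878)) = Rational(23287, 16439)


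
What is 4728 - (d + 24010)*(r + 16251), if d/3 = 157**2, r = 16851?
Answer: -3242567886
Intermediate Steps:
d = 73947 (d = 3*157**2 = 3*24649 = 73947)
4728 - (d + 24010)*(r + 16251) = 4728 - (73947 + 24010)*(16851 + 16251) = 4728 - 97957*33102 = 4728 - 1*3242572614 = 4728 - 3242572614 = -3242567886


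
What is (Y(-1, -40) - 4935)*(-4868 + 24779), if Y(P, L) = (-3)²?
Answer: -98081586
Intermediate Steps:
Y(P, L) = 9
(Y(-1, -40) - 4935)*(-4868 + 24779) = (9 - 4935)*(-4868 + 24779) = -4926*19911 = -98081586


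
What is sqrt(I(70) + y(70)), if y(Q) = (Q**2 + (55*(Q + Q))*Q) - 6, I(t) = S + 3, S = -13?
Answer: 2*sqrt(135971) ≈ 737.49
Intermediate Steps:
I(t) = -10 (I(t) = -13 + 3 = -10)
y(Q) = -6 + 111*Q**2 (y(Q) = (Q**2 + (55*(2*Q))*Q) - 6 = (Q**2 + (110*Q)*Q) - 6 = (Q**2 + 110*Q**2) - 6 = 111*Q**2 - 6 = -6 + 111*Q**2)
sqrt(I(70) + y(70)) = sqrt(-10 + (-6 + 111*70**2)) = sqrt(-10 + (-6 + 111*4900)) = sqrt(-10 + (-6 + 543900)) = sqrt(-10 + 543894) = sqrt(543884) = 2*sqrt(135971)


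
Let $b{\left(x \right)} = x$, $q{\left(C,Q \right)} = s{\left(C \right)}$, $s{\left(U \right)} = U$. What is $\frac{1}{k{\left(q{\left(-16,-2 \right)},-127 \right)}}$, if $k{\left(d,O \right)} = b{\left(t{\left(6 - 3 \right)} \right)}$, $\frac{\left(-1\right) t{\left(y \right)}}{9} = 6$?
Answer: $- \frac{1}{54} \approx -0.018519$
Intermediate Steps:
$q{\left(C,Q \right)} = C$
$t{\left(y \right)} = -54$ ($t{\left(y \right)} = \left(-9\right) 6 = -54$)
$k{\left(d,O \right)} = -54$
$\frac{1}{k{\left(q{\left(-16,-2 \right)},-127 \right)}} = \frac{1}{-54} = - \frac{1}{54}$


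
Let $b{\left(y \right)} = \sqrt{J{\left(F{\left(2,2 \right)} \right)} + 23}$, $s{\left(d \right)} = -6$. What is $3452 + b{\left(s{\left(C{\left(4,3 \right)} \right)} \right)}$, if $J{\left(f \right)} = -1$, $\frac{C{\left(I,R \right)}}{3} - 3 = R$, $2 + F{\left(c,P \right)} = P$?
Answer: $3452 + \sqrt{22} \approx 3456.7$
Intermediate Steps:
$F{\left(c,P \right)} = -2 + P$
$C{\left(I,R \right)} = 9 + 3 R$
$b{\left(y \right)} = \sqrt{22}$ ($b{\left(y \right)} = \sqrt{-1 + 23} = \sqrt{22}$)
$3452 + b{\left(s{\left(C{\left(4,3 \right)} \right)} \right)} = 3452 + \sqrt{22}$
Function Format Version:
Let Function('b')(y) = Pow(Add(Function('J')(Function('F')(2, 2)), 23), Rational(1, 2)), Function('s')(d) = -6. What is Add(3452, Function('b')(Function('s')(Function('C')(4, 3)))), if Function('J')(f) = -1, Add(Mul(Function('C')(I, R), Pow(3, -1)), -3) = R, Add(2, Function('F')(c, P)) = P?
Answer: Add(3452, Pow(22, Rational(1, 2))) ≈ 3456.7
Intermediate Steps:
Function('F')(c, P) = Add(-2, P)
Function('C')(I, R) = Add(9, Mul(3, R))
Function('b')(y) = Pow(22, Rational(1, 2)) (Function('b')(y) = Pow(Add(-1, 23), Rational(1, 2)) = Pow(22, Rational(1, 2)))
Add(3452, Function('b')(Function('s')(Function('C')(4, 3)))) = Add(3452, Pow(22, Rational(1, 2)))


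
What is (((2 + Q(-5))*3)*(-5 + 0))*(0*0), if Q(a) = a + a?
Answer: 0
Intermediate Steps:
Q(a) = 2*a
(((2 + Q(-5))*3)*(-5 + 0))*(0*0) = (((2 + 2*(-5))*3)*(-5 + 0))*(0*0) = (((2 - 10)*3)*(-5))*0 = (-8*3*(-5))*0 = -24*(-5)*0 = 120*0 = 0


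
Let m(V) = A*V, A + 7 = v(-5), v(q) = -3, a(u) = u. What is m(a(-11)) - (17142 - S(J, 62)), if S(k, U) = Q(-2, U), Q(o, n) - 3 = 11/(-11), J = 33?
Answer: -17030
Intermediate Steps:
A = -10 (A = -7 - 3 = -10)
Q(o, n) = 2 (Q(o, n) = 3 + 11/(-11) = 3 + 11*(-1/11) = 3 - 1 = 2)
S(k, U) = 2
m(V) = -10*V
m(a(-11)) - (17142 - S(J, 62)) = -10*(-11) - (17142 - 1*2) = 110 - (17142 - 2) = 110 - 1*17140 = 110 - 17140 = -17030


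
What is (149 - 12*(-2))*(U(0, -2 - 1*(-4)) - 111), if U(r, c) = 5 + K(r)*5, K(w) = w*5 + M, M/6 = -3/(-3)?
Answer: -13148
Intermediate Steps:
M = 6 (M = 6*(-3/(-3)) = 6*(-3*(-⅓)) = 6*1 = 6)
K(w) = 6 + 5*w (K(w) = w*5 + 6 = 5*w + 6 = 6 + 5*w)
U(r, c) = 35 + 25*r (U(r, c) = 5 + (6 + 5*r)*5 = 5 + (30 + 25*r) = 35 + 25*r)
(149 - 12*(-2))*(U(0, -2 - 1*(-4)) - 111) = (149 - 12*(-2))*((35 + 25*0) - 111) = (149 + 24)*((35 + 0) - 111) = 173*(35 - 111) = 173*(-76) = -13148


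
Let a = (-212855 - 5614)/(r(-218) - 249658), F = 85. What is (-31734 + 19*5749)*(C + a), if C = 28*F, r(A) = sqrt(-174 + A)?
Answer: 1916731258190472059/10388186226 + 39504948217*I*sqrt(2)/10388186226 ≈ 1.8451e+8 + 5.3781*I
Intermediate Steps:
a = -218469/(-249658 + 14*I*sqrt(2)) (a = (-212855 - 5614)/(sqrt(-174 - 218) - 249658) = -218469/(sqrt(-392) - 249658) = -218469/(14*I*sqrt(2) - 249658) = -218469/(-249658 + 14*I*sqrt(2)) ≈ 0.87507 + 6.9397e-5*I)
C = 2380 (C = 28*85 = 2380)
(-31734 + 19*5749)*(C + a) = (-31734 + 19*5749)*(2380 + (9090422267/10388186226 + 509761*I*sqrt(2)/10388186226)) = (-31734 + 109231)*(24732973640147/10388186226 + 509761*I*sqrt(2)/10388186226) = 77497*(24732973640147/10388186226 + 509761*I*sqrt(2)/10388186226) = 1916731258190472059/10388186226 + 39504948217*I*sqrt(2)/10388186226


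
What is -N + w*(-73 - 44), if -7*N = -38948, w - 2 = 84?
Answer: -15626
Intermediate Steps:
w = 86 (w = 2 + 84 = 86)
N = 5564 (N = -⅐*(-38948) = 5564)
-N + w*(-73 - 44) = -1*5564 + 86*(-73 - 44) = -5564 + 86*(-117) = -5564 - 10062 = -15626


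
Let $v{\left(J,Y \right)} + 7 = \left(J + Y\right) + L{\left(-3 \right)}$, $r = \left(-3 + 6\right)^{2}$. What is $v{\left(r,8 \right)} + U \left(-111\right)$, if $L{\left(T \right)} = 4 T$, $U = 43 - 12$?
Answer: $-3443$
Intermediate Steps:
$U = 31$ ($U = 43 - 12 = 31$)
$r = 9$ ($r = 3^{2} = 9$)
$v{\left(J,Y \right)} = -19 + J + Y$ ($v{\left(J,Y \right)} = -7 + \left(\left(J + Y\right) + 4 \left(-3\right)\right) = -7 - \left(12 - J - Y\right) = -7 + \left(-12 + J + Y\right) = -19 + J + Y$)
$v{\left(r,8 \right)} + U \left(-111\right) = \left(-19 + 9 + 8\right) + 31 \left(-111\right) = -2 - 3441 = -3443$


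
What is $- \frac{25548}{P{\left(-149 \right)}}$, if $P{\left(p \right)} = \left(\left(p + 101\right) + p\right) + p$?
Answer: $\frac{12774}{173} \approx 73.838$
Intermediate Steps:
$P{\left(p \right)} = 101 + 3 p$ ($P{\left(p \right)} = \left(\left(101 + p\right) + p\right) + p = \left(101 + 2 p\right) + p = 101 + 3 p$)
$- \frac{25548}{P{\left(-149 \right)}} = - \frac{25548}{101 + 3 \left(-149\right)} = - \frac{25548}{101 - 447} = - \frac{25548}{-346} = \left(-25548\right) \left(- \frac{1}{346}\right) = \frac{12774}{173}$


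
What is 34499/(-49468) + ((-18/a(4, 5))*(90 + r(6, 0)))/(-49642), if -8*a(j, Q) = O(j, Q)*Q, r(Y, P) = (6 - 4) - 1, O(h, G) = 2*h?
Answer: -4322012687/6139226140 ≈ -0.70400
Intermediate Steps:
r(Y, P) = 1 (r(Y, P) = 2 - 1 = 1)
a(j, Q) = -Q*j/4 (a(j, Q) = -2*j*Q/8 = -Q*j/4)
34499/(-49468) + ((-18/a(4, 5))*(90 + r(6, 0)))/(-49642) = 34499/(-49468) + ((-18/((-1/4*5*4)))*(90 + 1))/(-49642) = 34499*(-1/49468) + (-18/(-5)*91)*(-1/49642) = -34499/49468 + (-18*(-1/5)*91)*(-1/49642) = -34499/49468 + ((18/5)*91)*(-1/49642) = -34499/49468 + (1638/5)*(-1/49642) = -34499/49468 - 819/124105 = -4322012687/6139226140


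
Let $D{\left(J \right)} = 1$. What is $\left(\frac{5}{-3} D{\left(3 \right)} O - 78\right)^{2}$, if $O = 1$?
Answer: $\frac{57121}{9} \approx 6346.8$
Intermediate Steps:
$\left(\frac{5}{-3} D{\left(3 \right)} O - 78\right)^{2} = \left(\frac{5}{-3} \cdot 1 \cdot 1 - 78\right)^{2} = \left(5 \left(- \frac{1}{3}\right) 1 \cdot 1 - 78\right)^{2} = \left(\left(- \frac{5}{3}\right) 1 \cdot 1 - 78\right)^{2} = \left(\left(- \frac{5}{3}\right) 1 - 78\right)^{2} = \left(- \frac{5}{3} - 78\right)^{2} = \left(- \frac{239}{3}\right)^{2} = \frac{57121}{9}$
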